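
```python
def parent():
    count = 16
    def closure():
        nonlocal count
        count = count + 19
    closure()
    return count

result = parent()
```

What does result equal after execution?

Step 1: parent() sets count = 16.
Step 2: closure() uses nonlocal to modify count in parent's scope: count = 16 + 19 = 35.
Step 3: parent() returns the modified count = 35

The answer is 35.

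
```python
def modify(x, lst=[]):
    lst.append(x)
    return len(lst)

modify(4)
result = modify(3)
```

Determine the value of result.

Step 1: Mutable default list persists between calls.
Step 2: First call: lst = [4], len = 1. Second call: lst = [4, 3], len = 2.
Step 3: result = 2

The answer is 2.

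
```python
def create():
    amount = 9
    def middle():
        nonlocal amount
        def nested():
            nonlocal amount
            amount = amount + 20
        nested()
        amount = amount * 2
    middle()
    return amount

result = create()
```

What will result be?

Step 1: amount = 9.
Step 2: nested() adds 20: amount = 9 + 20 = 29.
Step 3: middle() doubles: amount = 29 * 2 = 58.
Step 4: result = 58

The answer is 58.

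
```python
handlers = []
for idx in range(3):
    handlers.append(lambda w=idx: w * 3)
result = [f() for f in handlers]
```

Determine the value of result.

Step 1: Default arg w=idx captures idx at each iteration.
Step 2: handlers[k] has w defaulting to k, returns k * 3.
Step 3: result = [0, 3, 6]

The answer is [0, 3, 6].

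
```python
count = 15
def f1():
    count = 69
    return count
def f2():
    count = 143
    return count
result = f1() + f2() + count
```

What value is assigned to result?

Step 1: Each function shadows global count with its own local.
Step 2: f1() returns 69, f2() returns 143.
Step 3: Global count = 15 is unchanged. result = 69 + 143 + 15 = 227

The answer is 227.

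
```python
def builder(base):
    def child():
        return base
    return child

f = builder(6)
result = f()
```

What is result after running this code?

Step 1: builder(6) creates closure capturing base = 6.
Step 2: f() returns the captured base = 6.
Step 3: result = 6

The answer is 6.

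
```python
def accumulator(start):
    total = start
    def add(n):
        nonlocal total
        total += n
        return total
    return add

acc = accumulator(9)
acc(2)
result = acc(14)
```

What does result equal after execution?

Step 1: accumulator(9) creates closure with total = 9.
Step 2: First acc(2): total = 9 + 2 = 11.
Step 3: Second acc(14): total = 11 + 14 = 25. result = 25

The answer is 25.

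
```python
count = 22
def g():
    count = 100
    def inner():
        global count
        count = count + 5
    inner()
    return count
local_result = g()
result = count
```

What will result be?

Step 1: Global count = 22. g() creates local count = 100.
Step 2: inner() declares global count and adds 5: global count = 22 + 5 = 27.
Step 3: g() returns its local count = 100 (unaffected by inner).
Step 4: result = global count = 27

The answer is 27.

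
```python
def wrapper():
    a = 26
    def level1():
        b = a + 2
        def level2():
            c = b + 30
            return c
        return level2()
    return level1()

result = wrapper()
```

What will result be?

Step 1: a = 26. b = a + 2 = 28.
Step 2: c = b + 30 = 28 + 30 = 58.
Step 3: result = 58

The answer is 58.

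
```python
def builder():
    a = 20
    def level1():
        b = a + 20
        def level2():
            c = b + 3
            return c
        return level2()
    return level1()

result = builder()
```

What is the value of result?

Step 1: a = 20. b = a + 20 = 40.
Step 2: c = b + 3 = 40 + 3 = 43.
Step 3: result = 43

The answer is 43.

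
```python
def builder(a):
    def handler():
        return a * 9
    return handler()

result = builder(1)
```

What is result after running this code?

Step 1: builder(1) binds parameter a = 1.
Step 2: handler() accesses a = 1 from enclosing scope.
Step 3: result = 1 * 9 = 9

The answer is 9.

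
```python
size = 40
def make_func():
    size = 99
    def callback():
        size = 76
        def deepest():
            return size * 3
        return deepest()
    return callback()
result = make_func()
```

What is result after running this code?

Step 1: deepest() looks up size through LEGB: not local, finds size = 76 in enclosing callback().
Step 2: Returns 76 * 3 = 228.
Step 3: result = 228

The answer is 228.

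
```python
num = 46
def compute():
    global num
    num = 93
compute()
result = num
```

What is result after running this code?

Step 1: num = 46 globally.
Step 2: compute() declares global num and sets it to 93.
Step 3: After compute(), global num = 93. result = 93

The answer is 93.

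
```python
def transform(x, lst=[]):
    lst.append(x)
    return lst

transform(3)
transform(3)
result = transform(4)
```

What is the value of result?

Step 1: Mutable default argument gotcha! The list [] is created once.
Step 2: Each call appends to the SAME list: [3], [3, 3], [3, 3, 4].
Step 3: result = [3, 3, 4]

The answer is [3, 3, 4].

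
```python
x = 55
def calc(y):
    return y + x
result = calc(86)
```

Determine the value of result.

Step 1: x = 55 is defined globally.
Step 2: calc(86) uses parameter y = 86 and looks up x from global scope = 55.
Step 3: result = 86 + 55 = 141

The answer is 141.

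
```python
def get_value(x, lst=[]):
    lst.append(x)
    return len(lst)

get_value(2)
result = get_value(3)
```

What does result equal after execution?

Step 1: Mutable default list persists between calls.
Step 2: First call: lst = [2], len = 1. Second call: lst = [2, 3], len = 2.
Step 3: result = 2

The answer is 2.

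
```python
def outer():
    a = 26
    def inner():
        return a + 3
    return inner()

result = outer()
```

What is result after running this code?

Step 1: outer() defines a = 26.
Step 2: inner() reads a = 26 from enclosing scope, returns 26 + 3 = 29.
Step 3: result = 29

The answer is 29.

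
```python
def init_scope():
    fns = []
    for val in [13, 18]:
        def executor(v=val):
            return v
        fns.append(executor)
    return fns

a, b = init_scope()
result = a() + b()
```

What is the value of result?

Step 1: Default argument v=val captures val at each iteration.
Step 2: a() returns 13 (captured at first iteration), b() returns 18 (captured at second).
Step 3: result = 13 + 18 = 31

The answer is 31.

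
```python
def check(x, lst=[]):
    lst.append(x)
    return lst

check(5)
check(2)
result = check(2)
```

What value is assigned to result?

Step 1: Mutable default argument gotcha! The list [] is created once.
Step 2: Each call appends to the SAME list: [5], [5, 2], [5, 2, 2].
Step 3: result = [5, 2, 2]

The answer is [5, 2, 2].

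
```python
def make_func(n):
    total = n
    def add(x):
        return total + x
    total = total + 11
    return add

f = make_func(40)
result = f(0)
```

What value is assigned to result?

Step 1: make_func(40) sets total = 40, then total = 40 + 11 = 51.
Step 2: Closures capture by reference, so add sees total = 51.
Step 3: f(0) returns 51 + 0 = 51

The answer is 51.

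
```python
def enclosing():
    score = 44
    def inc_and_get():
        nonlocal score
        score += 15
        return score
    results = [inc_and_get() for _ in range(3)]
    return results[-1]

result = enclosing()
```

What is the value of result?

Step 1: score = 44.
Step 2: Three calls to inc_and_get(), each adding 15.
Step 3: Last value = 44 + 15 * 3 = 89

The answer is 89.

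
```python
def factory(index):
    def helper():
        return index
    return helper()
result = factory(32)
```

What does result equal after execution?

Step 1: factory(32) binds parameter index = 32.
Step 2: helper() looks up index in enclosing scope and finds the parameter index = 32.
Step 3: result = 32

The answer is 32.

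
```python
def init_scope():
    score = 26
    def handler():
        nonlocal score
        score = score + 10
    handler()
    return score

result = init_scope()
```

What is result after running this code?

Step 1: init_scope() sets score = 26.
Step 2: handler() uses nonlocal to modify score in init_scope's scope: score = 26 + 10 = 36.
Step 3: init_scope() returns the modified score = 36

The answer is 36.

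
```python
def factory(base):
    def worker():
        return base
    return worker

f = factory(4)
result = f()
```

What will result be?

Step 1: factory(4) creates closure capturing base = 4.
Step 2: f() returns the captured base = 4.
Step 3: result = 4

The answer is 4.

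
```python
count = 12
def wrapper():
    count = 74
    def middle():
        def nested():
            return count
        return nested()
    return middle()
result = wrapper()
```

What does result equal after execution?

Step 1: wrapper() defines count = 74. middle() and nested() have no local count.
Step 2: nested() checks local (none), enclosing middle() (none), enclosing wrapper() and finds count = 74.
Step 3: result = 74

The answer is 74.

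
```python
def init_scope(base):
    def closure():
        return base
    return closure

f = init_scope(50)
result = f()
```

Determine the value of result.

Step 1: init_scope(50) creates closure capturing base = 50.
Step 2: f() returns the captured base = 50.
Step 3: result = 50

The answer is 50.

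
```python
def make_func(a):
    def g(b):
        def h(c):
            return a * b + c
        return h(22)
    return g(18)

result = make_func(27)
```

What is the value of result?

Step 1: a = 27, b = 18, c = 22.
Step 2: h() computes a * b + c = 27 * 18 + 22 = 508.
Step 3: result = 508

The answer is 508.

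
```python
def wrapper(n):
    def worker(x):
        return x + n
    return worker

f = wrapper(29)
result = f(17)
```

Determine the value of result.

Step 1: wrapper(29) creates a closure that captures n = 29.
Step 2: f(17) calls the closure with x = 17, returning 17 + 29 = 46.
Step 3: result = 46

The answer is 46.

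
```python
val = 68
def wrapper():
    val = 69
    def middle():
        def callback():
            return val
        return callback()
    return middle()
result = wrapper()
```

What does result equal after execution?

Step 1: wrapper() defines val = 69. middle() and callback() have no local val.
Step 2: callback() checks local (none), enclosing middle() (none), enclosing wrapper() and finds val = 69.
Step 3: result = 69

The answer is 69.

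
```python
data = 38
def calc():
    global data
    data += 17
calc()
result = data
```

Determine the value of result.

Step 1: data = 38 globally.
Step 2: calc() modifies global data: data += 17 = 55.
Step 3: result = 55

The answer is 55.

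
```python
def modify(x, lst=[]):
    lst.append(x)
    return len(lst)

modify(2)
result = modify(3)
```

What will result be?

Step 1: Mutable default list persists between calls.
Step 2: First call: lst = [2], len = 1. Second call: lst = [2, 3], len = 2.
Step 3: result = 2

The answer is 2.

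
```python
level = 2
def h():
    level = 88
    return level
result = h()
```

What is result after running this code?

Step 1: Global level = 2.
Step 2: h() creates local level = 88, shadowing the global.
Step 3: Returns local level = 88. result = 88

The answer is 88.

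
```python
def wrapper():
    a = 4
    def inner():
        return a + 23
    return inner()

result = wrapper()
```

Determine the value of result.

Step 1: wrapper() defines a = 4.
Step 2: inner() reads a = 4 from enclosing scope, returns 4 + 23 = 27.
Step 3: result = 27

The answer is 27.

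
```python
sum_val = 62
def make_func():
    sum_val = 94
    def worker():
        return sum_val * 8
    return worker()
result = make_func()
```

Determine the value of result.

Step 1: make_func() shadows global sum_val with sum_val = 94.
Step 2: worker() finds sum_val = 94 in enclosing scope, computes 94 * 8 = 752.
Step 3: result = 752

The answer is 752.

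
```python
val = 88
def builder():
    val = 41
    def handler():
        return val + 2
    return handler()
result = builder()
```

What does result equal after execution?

Step 1: builder() shadows global val with val = 41.
Step 2: handler() finds val = 41 in enclosing scope, computes 41 + 2 = 43.
Step 3: result = 43

The answer is 43.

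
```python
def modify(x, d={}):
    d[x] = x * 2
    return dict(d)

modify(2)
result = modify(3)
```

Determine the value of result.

Step 1: Mutable default dict is shared across calls.
Step 2: First call adds 2: 4. Second call adds 3: 6.
Step 3: result = {2: 4, 3: 6}

The answer is {2: 4, 3: 6}.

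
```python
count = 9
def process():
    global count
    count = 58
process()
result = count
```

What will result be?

Step 1: count = 9 globally.
Step 2: process() declares global count and sets it to 58.
Step 3: After process(), global count = 58. result = 58

The answer is 58.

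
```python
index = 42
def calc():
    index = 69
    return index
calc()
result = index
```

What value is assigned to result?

Step 1: index = 42 globally.
Step 2: calc() creates a LOCAL index = 69 (no global keyword!).
Step 3: The global index is unchanged. result = 42

The answer is 42.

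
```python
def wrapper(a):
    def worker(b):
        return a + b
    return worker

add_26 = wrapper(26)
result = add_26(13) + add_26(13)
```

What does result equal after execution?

Step 1: add_26 captures a = 26.
Step 2: add_26(13) = 26 + 13 = 39, called twice.
Step 3: result = 39 + 39 = 78

The answer is 78.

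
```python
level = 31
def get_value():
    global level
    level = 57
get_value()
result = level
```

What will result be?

Step 1: level = 31 globally.
Step 2: get_value() declares global level and sets it to 57.
Step 3: After get_value(), global level = 57. result = 57

The answer is 57.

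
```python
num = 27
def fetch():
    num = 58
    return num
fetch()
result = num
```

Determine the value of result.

Step 1: num = 27 globally.
Step 2: fetch() creates a LOCAL num = 58 (no global keyword!).
Step 3: The global num is unchanged. result = 27

The answer is 27.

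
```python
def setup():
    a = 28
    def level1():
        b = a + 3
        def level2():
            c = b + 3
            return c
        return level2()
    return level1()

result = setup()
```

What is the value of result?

Step 1: a = 28. b = a + 3 = 31.
Step 2: c = b + 3 = 31 + 3 = 34.
Step 3: result = 34

The answer is 34.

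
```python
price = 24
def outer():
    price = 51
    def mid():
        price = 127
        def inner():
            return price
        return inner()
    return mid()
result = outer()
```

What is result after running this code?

Step 1: Three levels of shadowing: global 24, outer 51, mid 127.
Step 2: inner() finds price = 127 in enclosing mid() scope.
Step 3: result = 127

The answer is 127.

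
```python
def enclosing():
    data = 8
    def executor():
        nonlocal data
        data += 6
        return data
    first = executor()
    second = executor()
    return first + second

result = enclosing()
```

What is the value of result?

Step 1: data starts at 8.
Step 2: First call: data = 8 + 6 = 14, returns 14.
Step 3: Second call: data = 14 + 6 = 20, returns 20.
Step 4: result = 14 + 20 = 34

The answer is 34.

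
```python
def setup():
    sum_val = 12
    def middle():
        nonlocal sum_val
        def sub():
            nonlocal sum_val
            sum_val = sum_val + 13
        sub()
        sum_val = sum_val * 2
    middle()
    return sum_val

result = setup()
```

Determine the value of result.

Step 1: sum_val = 12.
Step 2: sub() adds 13: sum_val = 12 + 13 = 25.
Step 3: middle() doubles: sum_val = 25 * 2 = 50.
Step 4: result = 50

The answer is 50.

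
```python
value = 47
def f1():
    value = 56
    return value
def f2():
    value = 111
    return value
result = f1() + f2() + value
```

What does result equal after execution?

Step 1: Each function shadows global value with its own local.
Step 2: f1() returns 56, f2() returns 111.
Step 3: Global value = 47 is unchanged. result = 56 + 111 + 47 = 214

The answer is 214.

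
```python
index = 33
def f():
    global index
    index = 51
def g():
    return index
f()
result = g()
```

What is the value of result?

Step 1: index = 33.
Step 2: f() sets global index = 51.
Step 3: g() reads global index = 51. result = 51

The answer is 51.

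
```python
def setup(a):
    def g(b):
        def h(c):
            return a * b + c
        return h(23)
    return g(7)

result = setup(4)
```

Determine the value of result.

Step 1: a = 4, b = 7, c = 23.
Step 2: h() computes a * b + c = 4 * 7 + 23 = 51.
Step 3: result = 51

The answer is 51.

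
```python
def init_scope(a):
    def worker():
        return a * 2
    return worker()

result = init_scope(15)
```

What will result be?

Step 1: init_scope(15) binds parameter a = 15.
Step 2: worker() accesses a = 15 from enclosing scope.
Step 3: result = 15 * 2 = 30

The answer is 30.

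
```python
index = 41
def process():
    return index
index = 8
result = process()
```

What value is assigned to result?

Step 1: index is first set to 41, then reassigned to 8.
Step 2: process() is called after the reassignment, so it looks up the current global index = 8.
Step 3: result = 8

The answer is 8.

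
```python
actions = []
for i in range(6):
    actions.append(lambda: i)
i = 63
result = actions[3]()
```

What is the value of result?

Step 1: Lambdas capture the variable i by reference, not by value.
Step 2: After the loop, i is reassigned to 63.
Step 3: actions[3]() looks up the current i = 63. result = 63

The answer is 63.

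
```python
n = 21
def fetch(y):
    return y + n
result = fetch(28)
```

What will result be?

Step 1: n = 21 is defined globally.
Step 2: fetch(28) uses parameter y = 28 and looks up n from global scope = 21.
Step 3: result = 28 + 21 = 49

The answer is 49.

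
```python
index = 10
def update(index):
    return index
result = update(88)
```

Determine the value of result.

Step 1: Global index = 10.
Step 2: update(88) takes parameter index = 88, which shadows the global.
Step 3: result = 88

The answer is 88.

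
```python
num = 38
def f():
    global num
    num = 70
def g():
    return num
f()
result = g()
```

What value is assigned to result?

Step 1: num = 38.
Step 2: f() sets global num = 70.
Step 3: g() reads global num = 70. result = 70

The answer is 70.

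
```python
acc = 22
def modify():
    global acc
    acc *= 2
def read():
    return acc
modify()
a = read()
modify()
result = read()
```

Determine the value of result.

Step 1: acc = 22.
Step 2: First modify(): acc = 22 * 2 = 44.
Step 3: Second modify(): acc = 44 * 2 = 88.
Step 4: read() returns 88

The answer is 88.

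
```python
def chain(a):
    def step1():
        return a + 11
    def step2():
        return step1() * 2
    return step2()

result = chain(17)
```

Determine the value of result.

Step 1: chain(17) captures a = 17.
Step 2: step2() calls step1() which returns 17 + 11 = 28.
Step 3: step2() returns 28 * 2 = 56

The answer is 56.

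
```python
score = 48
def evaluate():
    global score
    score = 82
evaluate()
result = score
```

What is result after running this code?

Step 1: score = 48 globally.
Step 2: evaluate() declares global score and sets it to 82.
Step 3: After evaluate(), global score = 82. result = 82

The answer is 82.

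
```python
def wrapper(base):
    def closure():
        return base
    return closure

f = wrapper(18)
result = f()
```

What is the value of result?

Step 1: wrapper(18) creates closure capturing base = 18.
Step 2: f() returns the captured base = 18.
Step 3: result = 18

The answer is 18.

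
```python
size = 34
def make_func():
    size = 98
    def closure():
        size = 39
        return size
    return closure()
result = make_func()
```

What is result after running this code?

Step 1: Three scopes define size: global (34), make_func (98), closure (39).
Step 2: closure() has its own local size = 39, which shadows both enclosing and global.
Step 3: result = 39 (local wins in LEGB)

The answer is 39.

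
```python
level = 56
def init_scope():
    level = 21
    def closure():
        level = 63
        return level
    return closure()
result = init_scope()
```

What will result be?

Step 1: Three scopes define level: global (56), init_scope (21), closure (63).
Step 2: closure() has its own local level = 63, which shadows both enclosing and global.
Step 3: result = 63 (local wins in LEGB)

The answer is 63.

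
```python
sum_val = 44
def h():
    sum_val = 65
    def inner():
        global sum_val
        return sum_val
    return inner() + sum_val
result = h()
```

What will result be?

Step 1: Global sum_val = 44. h() shadows with local sum_val = 65.
Step 2: inner() uses global keyword, so inner() returns global sum_val = 44.
Step 3: h() returns 44 + 65 = 109

The answer is 109.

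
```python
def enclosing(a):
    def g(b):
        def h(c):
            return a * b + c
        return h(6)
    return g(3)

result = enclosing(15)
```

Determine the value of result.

Step 1: a = 15, b = 3, c = 6.
Step 2: h() computes a * b + c = 15 * 3 + 6 = 51.
Step 3: result = 51

The answer is 51.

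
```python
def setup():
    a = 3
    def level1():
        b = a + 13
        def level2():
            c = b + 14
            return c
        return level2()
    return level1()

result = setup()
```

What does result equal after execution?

Step 1: a = 3. b = a + 13 = 16.
Step 2: c = b + 14 = 16 + 14 = 30.
Step 3: result = 30

The answer is 30.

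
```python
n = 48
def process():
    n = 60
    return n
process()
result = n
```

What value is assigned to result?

Step 1: n = 48 globally.
Step 2: process() creates a LOCAL n = 60 (no global keyword!).
Step 3: The global n is unchanged. result = 48

The answer is 48.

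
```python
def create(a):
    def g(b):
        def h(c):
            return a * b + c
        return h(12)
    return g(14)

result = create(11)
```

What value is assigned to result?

Step 1: a = 11, b = 14, c = 12.
Step 2: h() computes a * b + c = 11 * 14 + 12 = 166.
Step 3: result = 166

The answer is 166.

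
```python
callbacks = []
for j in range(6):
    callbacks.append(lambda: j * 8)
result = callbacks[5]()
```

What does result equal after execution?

Step 1: All lambdas reference the same variable j (late binding).
Step 2: After the loop, j = 5. Every lambda returns j * 8.
Step 3: callbacks[5]() = 5 * 8 = 40

The answer is 40.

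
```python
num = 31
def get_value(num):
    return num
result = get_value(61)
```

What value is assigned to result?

Step 1: Global num = 31.
Step 2: get_value(61) takes parameter num = 61, which shadows the global.
Step 3: result = 61

The answer is 61.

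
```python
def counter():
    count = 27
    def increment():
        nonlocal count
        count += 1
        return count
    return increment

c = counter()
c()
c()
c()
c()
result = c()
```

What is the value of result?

Step 1: counter() creates closure with count = 27.
Step 2: Each c() call increments count via nonlocal. After 5 calls: 27 + 5 = 32.
Step 3: result = 32

The answer is 32.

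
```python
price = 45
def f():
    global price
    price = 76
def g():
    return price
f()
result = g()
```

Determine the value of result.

Step 1: price = 45.
Step 2: f() sets global price = 76.
Step 3: g() reads global price = 76. result = 76

The answer is 76.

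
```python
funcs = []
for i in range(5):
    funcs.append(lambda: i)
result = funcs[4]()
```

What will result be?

Step 1: The loop creates 5 lambdas, all referencing the same variable i.
Step 2: After the loop, i = 4 (final value).
Step 3: funcs[4]() looks up i at call time and finds 4. This is the late binding gotcha. result = 4

The answer is 4.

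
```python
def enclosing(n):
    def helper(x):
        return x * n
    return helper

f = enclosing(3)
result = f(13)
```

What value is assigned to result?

Step 1: enclosing(3) creates a closure capturing n = 3.
Step 2: f(13) computes 13 * 3 = 39.
Step 3: result = 39

The answer is 39.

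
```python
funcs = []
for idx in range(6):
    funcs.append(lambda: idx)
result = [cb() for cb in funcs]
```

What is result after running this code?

Step 1: All 6 lambdas share the same variable idx.
Step 2: After the loop, idx = 5.
Step 3: Each call returns 5. result = [5, 5, 5, 5, 5, 5]

The answer is [5, 5, 5, 5, 5, 5].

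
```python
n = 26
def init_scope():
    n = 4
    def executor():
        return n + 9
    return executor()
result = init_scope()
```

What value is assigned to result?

Step 1: init_scope() shadows global n with n = 4.
Step 2: executor() finds n = 4 in enclosing scope, computes 4 + 9 = 13.
Step 3: result = 13

The answer is 13.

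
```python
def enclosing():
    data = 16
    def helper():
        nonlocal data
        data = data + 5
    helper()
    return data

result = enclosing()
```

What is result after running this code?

Step 1: enclosing() sets data = 16.
Step 2: helper() uses nonlocal to modify data in enclosing's scope: data = 16 + 5 = 21.
Step 3: enclosing() returns the modified data = 21

The answer is 21.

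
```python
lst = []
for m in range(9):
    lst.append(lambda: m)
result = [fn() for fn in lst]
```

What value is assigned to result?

Step 1: All 9 lambdas share the same variable m.
Step 2: After the loop, m = 8.
Step 3: Each call returns 8. result = [8, 8, 8, 8, 8, 8, 8, 8, 8]

The answer is [8, 8, 8, 8, 8, 8, 8, 8, 8].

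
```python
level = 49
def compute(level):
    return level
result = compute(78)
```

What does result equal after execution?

Step 1: Global level = 49.
Step 2: compute(78) takes parameter level = 78, which shadows the global.
Step 3: result = 78

The answer is 78.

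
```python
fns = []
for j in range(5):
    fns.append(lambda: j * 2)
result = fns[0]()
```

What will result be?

Step 1: All lambdas reference the same variable j (late binding).
Step 2: After the loop, j = 4. Every lambda returns j * 2.
Step 3: fns[0]() = 4 * 2 = 8

The answer is 8.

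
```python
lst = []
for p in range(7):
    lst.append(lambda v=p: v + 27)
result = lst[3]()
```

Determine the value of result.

Step 1: Default argument v=p captures p's value at definition time.
Step 2: lst[3] was defined when p = 3, so v defaults to 3.
Step 3: result = 3 + 27 = 30 (default arg fixes the late binding issue)

The answer is 30.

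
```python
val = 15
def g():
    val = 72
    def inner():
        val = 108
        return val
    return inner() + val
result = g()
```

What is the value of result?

Step 1: g() has local val = 72. inner() has local val = 108.
Step 2: inner() returns its local val = 108.
Step 3: g() returns 108 + its own val (72) = 180

The answer is 180.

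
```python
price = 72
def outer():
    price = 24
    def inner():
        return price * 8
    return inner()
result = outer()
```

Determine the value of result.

Step 1: outer() shadows global price with price = 24.
Step 2: inner() finds price = 24 in enclosing scope, computes 24 * 8 = 192.
Step 3: result = 192

The answer is 192.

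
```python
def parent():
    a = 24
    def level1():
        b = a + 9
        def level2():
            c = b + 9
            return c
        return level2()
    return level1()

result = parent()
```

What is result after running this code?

Step 1: a = 24. b = a + 9 = 33.
Step 2: c = b + 9 = 33 + 9 = 42.
Step 3: result = 42

The answer is 42.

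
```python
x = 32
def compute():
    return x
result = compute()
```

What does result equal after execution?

Step 1: x = 32 is defined in the global scope.
Step 2: compute() looks up x. No local x exists, so Python checks the global scope via LEGB rule and finds x = 32.
Step 3: result = 32

The answer is 32.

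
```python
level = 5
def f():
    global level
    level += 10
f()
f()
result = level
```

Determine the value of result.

Step 1: level = 5.
Step 2: First f(): level = 5 + 10 = 15.
Step 3: Second f(): level = 15 + 10 = 25. result = 25

The answer is 25.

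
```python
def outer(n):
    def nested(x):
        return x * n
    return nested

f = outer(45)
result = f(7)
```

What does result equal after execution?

Step 1: outer(45) creates a closure capturing n = 45.
Step 2: f(7) computes 7 * 45 = 315.
Step 3: result = 315

The answer is 315.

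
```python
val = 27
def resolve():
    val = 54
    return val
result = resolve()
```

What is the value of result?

Step 1: Global val = 27.
Step 2: resolve() creates local val = 54, shadowing the global.
Step 3: Returns local val = 54. result = 54

The answer is 54.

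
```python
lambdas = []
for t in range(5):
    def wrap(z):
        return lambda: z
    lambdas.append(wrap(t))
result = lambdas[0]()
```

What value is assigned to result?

Step 1: wrap(t) creates a new scope capturing z = t at call time.
Step 2: lambdas[0] = wrap(0), so its lambda captures z = 0.
Step 3: result = 0 (closure factory fixes late binding)

The answer is 0.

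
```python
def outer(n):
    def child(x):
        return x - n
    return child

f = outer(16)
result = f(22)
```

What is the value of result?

Step 1: outer(16) creates a closure capturing n = 16.
Step 2: f(22) computes 22 - 16 = 6.
Step 3: result = 6

The answer is 6.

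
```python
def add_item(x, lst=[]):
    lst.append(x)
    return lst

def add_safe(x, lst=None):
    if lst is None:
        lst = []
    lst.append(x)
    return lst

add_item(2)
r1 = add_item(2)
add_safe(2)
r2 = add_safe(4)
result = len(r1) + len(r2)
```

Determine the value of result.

Step 1: add_item shares mutable default: after 2 calls, lst = [2, 2], len = 2.
Step 2: add_safe creates fresh list each time: r2 = [4], len = 1.
Step 3: result = 2 + 1 = 3

The answer is 3.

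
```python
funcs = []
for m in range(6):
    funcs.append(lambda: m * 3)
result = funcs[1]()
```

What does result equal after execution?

Step 1: All lambdas reference the same variable m (late binding).
Step 2: After the loop, m = 5. Every lambda returns m * 3.
Step 3: funcs[1]() = 5 * 3 = 15

The answer is 15.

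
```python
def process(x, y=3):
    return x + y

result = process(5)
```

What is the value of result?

Step 1: process(5) uses default y = 3.
Step 2: Returns 5 + 3 = 8.
Step 3: result = 8

The answer is 8.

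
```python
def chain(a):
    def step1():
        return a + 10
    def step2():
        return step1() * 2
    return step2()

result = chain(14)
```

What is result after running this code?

Step 1: chain(14) captures a = 14.
Step 2: step2() calls step1() which returns 14 + 10 = 24.
Step 3: step2() returns 24 * 2 = 48

The answer is 48.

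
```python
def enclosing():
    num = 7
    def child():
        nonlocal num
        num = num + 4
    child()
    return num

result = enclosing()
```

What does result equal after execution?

Step 1: enclosing() sets num = 7.
Step 2: child() uses nonlocal to modify num in enclosing's scope: num = 7 + 4 = 11.
Step 3: enclosing() returns the modified num = 11

The answer is 11.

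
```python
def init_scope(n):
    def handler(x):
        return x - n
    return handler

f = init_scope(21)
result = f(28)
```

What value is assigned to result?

Step 1: init_scope(21) creates a closure capturing n = 21.
Step 2: f(28) computes 28 - 21 = 7.
Step 3: result = 7

The answer is 7.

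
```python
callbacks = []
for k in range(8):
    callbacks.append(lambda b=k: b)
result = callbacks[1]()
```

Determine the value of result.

Step 1: Default argument b=k captures k's value at each iteration.
Step 2: callbacks[1] captured b = 1 when k was 1.
Step 3: result = 1

The answer is 1.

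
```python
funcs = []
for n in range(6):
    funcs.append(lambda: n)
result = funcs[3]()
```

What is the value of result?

Step 1: The loop creates 6 lambdas, all referencing the same variable n.
Step 2: After the loop, n = 5 (final value).
Step 3: funcs[3]() looks up n at call time and finds 5. This is the late binding gotcha. result = 5

The answer is 5.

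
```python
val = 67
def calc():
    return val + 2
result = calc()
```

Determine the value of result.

Step 1: val = 67 is defined globally.
Step 2: calc() looks up val from global scope = 67, then computes 67 + 2 = 69.
Step 3: result = 69

The answer is 69.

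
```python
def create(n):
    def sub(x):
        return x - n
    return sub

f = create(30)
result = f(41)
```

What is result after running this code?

Step 1: create(30) creates a closure capturing n = 30.
Step 2: f(41) computes 41 - 30 = 11.
Step 3: result = 11

The answer is 11.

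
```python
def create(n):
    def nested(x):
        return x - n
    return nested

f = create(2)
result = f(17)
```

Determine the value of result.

Step 1: create(2) creates a closure capturing n = 2.
Step 2: f(17) computes 17 - 2 = 15.
Step 3: result = 15

The answer is 15.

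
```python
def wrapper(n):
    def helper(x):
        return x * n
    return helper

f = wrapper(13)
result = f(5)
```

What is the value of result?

Step 1: wrapper(13) creates a closure capturing n = 13.
Step 2: f(5) computes 5 * 13 = 65.
Step 3: result = 65

The answer is 65.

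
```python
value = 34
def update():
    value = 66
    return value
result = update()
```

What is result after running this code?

Step 1: Global value = 34.
Step 2: update() creates local value = 66, shadowing the global.
Step 3: Returns local value = 66. result = 66

The answer is 66.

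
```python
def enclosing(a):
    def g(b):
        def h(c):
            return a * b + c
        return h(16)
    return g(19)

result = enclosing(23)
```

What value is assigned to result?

Step 1: a = 23, b = 19, c = 16.
Step 2: h() computes a * b + c = 23 * 19 + 16 = 453.
Step 3: result = 453

The answer is 453.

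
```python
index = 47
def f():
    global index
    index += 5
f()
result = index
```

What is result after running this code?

Step 1: index = 47 globally.
Step 2: f() modifies global index: index += 5 = 52.
Step 3: result = 52

The answer is 52.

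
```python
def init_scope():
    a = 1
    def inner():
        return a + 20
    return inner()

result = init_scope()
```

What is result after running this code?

Step 1: init_scope() defines a = 1.
Step 2: inner() reads a = 1 from enclosing scope, returns 1 + 20 = 21.
Step 3: result = 21

The answer is 21.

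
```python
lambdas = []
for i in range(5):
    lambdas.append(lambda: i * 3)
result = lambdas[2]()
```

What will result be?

Step 1: All lambdas reference the same variable i (late binding).
Step 2: After the loop, i = 4. Every lambda returns i * 3.
Step 3: lambdas[2]() = 4 * 3 = 12

The answer is 12.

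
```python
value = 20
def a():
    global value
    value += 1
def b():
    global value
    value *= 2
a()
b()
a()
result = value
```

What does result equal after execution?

Step 1: value = 20.
Step 2: a(): value = 20 + 1 = 21.
Step 3: b(): value = 21 * 2 = 42.
Step 4: a(): value = 42 + 1 = 43

The answer is 43.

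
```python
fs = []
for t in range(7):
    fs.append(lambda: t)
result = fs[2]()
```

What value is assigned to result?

Step 1: The loop creates 7 lambdas, all referencing the same variable t.
Step 2: After the loop, t = 6 (final value).
Step 3: fs[2]() looks up t at call time and finds 6. This is the late binding gotcha. result = 6

The answer is 6.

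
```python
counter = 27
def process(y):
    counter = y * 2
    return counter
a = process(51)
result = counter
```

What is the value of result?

Step 1: Global counter = 27.
Step 2: process(51) creates local counter = 51 * 2 = 102.
Step 3: Global counter unchanged because no global keyword. result = 27

The answer is 27.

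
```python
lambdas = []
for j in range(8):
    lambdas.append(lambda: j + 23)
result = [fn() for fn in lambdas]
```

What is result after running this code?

Step 1: All lambdas capture j by reference. After the loop, j = 7.
Step 2: Each call returns 7 + 23 = 30.
Step 3: result = [30, 30, 30, 30, 30, 30, 30, 30]

The answer is [30, 30, 30, 30, 30, 30, 30, 30].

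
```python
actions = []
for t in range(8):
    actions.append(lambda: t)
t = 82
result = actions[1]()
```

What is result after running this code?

Step 1: Lambdas capture the variable t by reference, not by value.
Step 2: After the loop, t is reassigned to 82.
Step 3: actions[1]() looks up the current t = 82. result = 82

The answer is 82.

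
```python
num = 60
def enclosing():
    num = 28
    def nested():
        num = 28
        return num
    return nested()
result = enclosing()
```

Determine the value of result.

Step 1: Three scopes define num: global (60), enclosing (28), nested (28).
Step 2: nested() has its own local num = 28, which shadows both enclosing and global.
Step 3: result = 28 (local wins in LEGB)

The answer is 28.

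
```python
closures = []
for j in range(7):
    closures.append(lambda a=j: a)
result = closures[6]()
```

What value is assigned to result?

Step 1: Default argument a=j captures j's value at each iteration.
Step 2: closures[6] captured a = 6 when j was 6.
Step 3: result = 6

The answer is 6.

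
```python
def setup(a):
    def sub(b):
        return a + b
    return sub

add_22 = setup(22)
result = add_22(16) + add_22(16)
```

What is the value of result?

Step 1: add_22 captures a = 22.
Step 2: add_22(16) = 22 + 16 = 38, called twice.
Step 3: result = 38 + 38 = 76

The answer is 76.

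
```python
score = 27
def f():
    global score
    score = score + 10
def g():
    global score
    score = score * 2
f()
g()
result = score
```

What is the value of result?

Step 1: score = 27.
Step 2: f() adds 10: score = 27 + 10 = 37.
Step 3: g() doubles: score = 37 * 2 = 74.
Step 4: result = 74

The answer is 74.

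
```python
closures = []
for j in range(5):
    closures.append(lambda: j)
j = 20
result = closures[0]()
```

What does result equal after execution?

Step 1: Lambdas capture the variable j by reference, not by value.
Step 2: After the loop, j is reassigned to 20.
Step 3: closures[0]() looks up the current j = 20. result = 20

The answer is 20.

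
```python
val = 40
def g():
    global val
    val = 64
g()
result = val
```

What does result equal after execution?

Step 1: val = 40 globally.
Step 2: g() declares global val and sets it to 64.
Step 3: After g(), global val = 64. result = 64

The answer is 64.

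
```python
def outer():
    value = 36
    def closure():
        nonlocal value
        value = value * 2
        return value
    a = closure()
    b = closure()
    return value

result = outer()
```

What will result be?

Step 1: value starts at 36.
Step 2: First closure(): value = 36 * 2 = 72.
Step 3: Second closure(): value = 72 * 2 = 144.
Step 4: result = 144

The answer is 144.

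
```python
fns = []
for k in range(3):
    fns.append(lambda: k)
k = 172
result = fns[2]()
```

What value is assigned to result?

Step 1: Lambdas capture the variable k by reference, not by value.
Step 2: After the loop, k is reassigned to 172.
Step 3: fns[2]() looks up the current k = 172. result = 172

The answer is 172.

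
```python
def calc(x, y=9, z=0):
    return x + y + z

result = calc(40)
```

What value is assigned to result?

Step 1: calc(40) uses defaults y = 9, z = 0.
Step 2: Returns 40 + 9 + 0 = 49.
Step 3: result = 49

The answer is 49.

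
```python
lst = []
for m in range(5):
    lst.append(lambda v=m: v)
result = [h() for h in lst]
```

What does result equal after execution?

Step 1: Default arg v=m captures m at each iteration.
Step 2: Each lambda has its own default: 0, 1, ..., 4.
Step 3: result = [0, 1, 2, 3, 4]

The answer is [0, 1, 2, 3, 4].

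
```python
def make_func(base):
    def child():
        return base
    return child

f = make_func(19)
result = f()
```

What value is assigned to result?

Step 1: make_func(19) creates closure capturing base = 19.
Step 2: f() returns the captured base = 19.
Step 3: result = 19

The answer is 19.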